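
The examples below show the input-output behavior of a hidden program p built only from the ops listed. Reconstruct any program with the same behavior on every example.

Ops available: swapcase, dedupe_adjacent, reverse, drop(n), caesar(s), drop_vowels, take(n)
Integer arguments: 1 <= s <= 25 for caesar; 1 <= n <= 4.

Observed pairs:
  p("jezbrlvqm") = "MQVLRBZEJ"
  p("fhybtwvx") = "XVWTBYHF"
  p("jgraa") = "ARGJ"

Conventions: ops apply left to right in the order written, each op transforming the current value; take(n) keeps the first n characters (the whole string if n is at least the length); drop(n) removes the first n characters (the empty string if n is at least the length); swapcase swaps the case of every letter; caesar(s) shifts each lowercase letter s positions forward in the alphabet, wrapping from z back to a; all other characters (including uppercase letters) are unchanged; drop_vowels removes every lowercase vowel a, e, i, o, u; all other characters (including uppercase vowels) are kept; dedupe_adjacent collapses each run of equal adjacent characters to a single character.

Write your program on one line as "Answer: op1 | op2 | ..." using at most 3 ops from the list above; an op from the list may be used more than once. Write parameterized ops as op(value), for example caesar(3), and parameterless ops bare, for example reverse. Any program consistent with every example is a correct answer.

dedupe_adjacent | reverse | swapcase

Check, running the answer program on each example:
  "jezbrlvqm" -> "jezbrlvqm" -> "mqvlrbzej" -> "MQVLRBZEJ"
  "fhybtwvx" -> "fhybtwvx" -> "xvwtbyhf" -> "XVWTBYHF"
  "jgraa" -> "jgra" -> "argj" -> "ARGJ"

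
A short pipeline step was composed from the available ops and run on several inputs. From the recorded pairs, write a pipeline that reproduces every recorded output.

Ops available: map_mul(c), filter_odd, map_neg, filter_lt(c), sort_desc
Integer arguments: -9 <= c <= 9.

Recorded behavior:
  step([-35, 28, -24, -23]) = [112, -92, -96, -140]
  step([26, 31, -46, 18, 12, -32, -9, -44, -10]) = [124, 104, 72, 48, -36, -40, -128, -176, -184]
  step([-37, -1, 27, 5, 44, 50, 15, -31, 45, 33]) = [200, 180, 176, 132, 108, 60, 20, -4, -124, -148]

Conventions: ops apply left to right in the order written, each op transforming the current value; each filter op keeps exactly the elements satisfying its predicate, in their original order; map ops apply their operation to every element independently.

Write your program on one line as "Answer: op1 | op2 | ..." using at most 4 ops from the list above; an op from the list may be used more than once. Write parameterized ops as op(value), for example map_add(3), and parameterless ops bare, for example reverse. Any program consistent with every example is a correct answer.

sort_desc | map_neg | map_mul(4) | map_neg

Check, running the answer program on each example:
  [-35, 28, -24, -23] -> [28, -23, -24, -35] -> [-28, 23, 24, 35] -> [-112, 92, 96, 140] -> [112, -92, -96, -140]
  [26, 31, -46, 18, 12, -32, -9, -44, -10] -> [31, 26, 18, 12, -9, -10, -32, -44, -46] -> [-31, -26, -18, -12, 9, 10, 32, 44, 46] -> [-124, -104, -72, -48, 36, 40, 128, 176, 184] -> [124, 104, 72, 48, -36, -40, -128, -176, -184]
  [-37, -1, 27, 5, 44, 50, 15, -31, 45, 33] -> [50, 45, 44, 33, 27, 15, 5, -1, -31, -37] -> [-50, -45, -44, -33, -27, -15, -5, 1, 31, 37] -> [-200, -180, -176, -132, -108, -60, -20, 4, 124, 148] -> [200, 180, 176, 132, 108, 60, 20, -4, -124, -148]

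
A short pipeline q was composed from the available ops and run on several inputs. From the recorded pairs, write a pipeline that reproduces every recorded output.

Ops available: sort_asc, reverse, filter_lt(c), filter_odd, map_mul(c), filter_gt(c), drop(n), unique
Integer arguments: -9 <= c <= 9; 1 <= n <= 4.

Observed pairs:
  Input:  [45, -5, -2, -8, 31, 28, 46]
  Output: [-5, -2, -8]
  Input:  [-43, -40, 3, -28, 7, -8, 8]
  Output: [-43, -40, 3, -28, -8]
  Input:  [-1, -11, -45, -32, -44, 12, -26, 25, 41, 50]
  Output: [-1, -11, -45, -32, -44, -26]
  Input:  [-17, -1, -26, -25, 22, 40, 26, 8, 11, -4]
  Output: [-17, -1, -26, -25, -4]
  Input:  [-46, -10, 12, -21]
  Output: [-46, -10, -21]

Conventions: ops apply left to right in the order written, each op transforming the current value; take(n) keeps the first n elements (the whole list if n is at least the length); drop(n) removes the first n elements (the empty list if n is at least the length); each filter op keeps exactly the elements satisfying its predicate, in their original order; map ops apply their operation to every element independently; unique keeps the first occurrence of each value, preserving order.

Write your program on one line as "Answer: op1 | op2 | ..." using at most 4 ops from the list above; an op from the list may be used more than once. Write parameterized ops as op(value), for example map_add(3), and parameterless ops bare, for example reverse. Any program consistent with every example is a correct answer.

reverse | filter_lt(7) | reverse

Check, running the answer program on each example:
  [45, -5, -2, -8, 31, 28, 46] -> [46, 28, 31, -8, -2, -5, 45] -> [-8, -2, -5] -> [-5, -2, -8]
  [-43, -40, 3, -28, 7, -8, 8] -> [8, -8, 7, -28, 3, -40, -43] -> [-8, -28, 3, -40, -43] -> [-43, -40, 3, -28, -8]
  [-1, -11, -45, -32, -44, 12, -26, 25, 41, 50] -> [50, 41, 25, -26, 12, -44, -32, -45, -11, -1] -> [-26, -44, -32, -45, -11, -1] -> [-1, -11, -45, -32, -44, -26]
  [-17, -1, -26, -25, 22, 40, 26, 8, 11, -4] -> [-4, 11, 8, 26, 40, 22, -25, -26, -1, -17] -> [-4, -25, -26, -1, -17] -> [-17, -1, -26, -25, -4]
  [-46, -10, 12, -21] -> [-21, 12, -10, -46] -> [-21, -10, -46] -> [-46, -10, -21]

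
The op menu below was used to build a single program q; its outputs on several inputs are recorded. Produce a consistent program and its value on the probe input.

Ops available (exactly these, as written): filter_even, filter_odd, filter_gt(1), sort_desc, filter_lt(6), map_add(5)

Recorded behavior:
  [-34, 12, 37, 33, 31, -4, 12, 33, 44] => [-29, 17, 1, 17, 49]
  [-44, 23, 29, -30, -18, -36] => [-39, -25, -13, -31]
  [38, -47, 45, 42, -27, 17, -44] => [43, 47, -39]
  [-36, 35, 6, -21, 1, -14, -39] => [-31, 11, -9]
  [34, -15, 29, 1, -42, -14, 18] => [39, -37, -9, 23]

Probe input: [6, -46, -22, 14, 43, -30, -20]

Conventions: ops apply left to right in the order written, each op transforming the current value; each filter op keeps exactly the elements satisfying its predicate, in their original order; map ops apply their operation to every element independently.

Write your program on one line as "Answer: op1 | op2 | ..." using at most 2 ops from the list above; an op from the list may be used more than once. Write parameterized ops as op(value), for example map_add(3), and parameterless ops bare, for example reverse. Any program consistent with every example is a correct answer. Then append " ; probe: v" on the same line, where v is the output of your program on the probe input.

map_add(5) | filter_odd ; probe: [11, -41, -17, 19, -25, -15]

Check, running the answer program on each example:
  [-34, 12, 37, 33, 31, -4, 12, 33, 44] -> [-29, 17, 42, 38, 36, 1, 17, 38, 49] -> [-29, 17, 1, 17, 49]
  [-44, 23, 29, -30, -18, -36] -> [-39, 28, 34, -25, -13, -31] -> [-39, -25, -13, -31]
  [38, -47, 45, 42, -27, 17, -44] -> [43, -42, 50, 47, -22, 22, -39] -> [43, 47, -39]
  [-36, 35, 6, -21, 1, -14, -39] -> [-31, 40, 11, -16, 6, -9, -34] -> [-31, 11, -9]
  [34, -15, 29, 1, -42, -14, 18] -> [39, -10, 34, 6, -37, -9, 23] -> [39, -37, -9, 23]
  probe: [6, -46, -22, 14, 43, -30, -20] -> [11, -41, -17, 19, 48, -25, -15] -> [11, -41, -17, 19, -25, -15]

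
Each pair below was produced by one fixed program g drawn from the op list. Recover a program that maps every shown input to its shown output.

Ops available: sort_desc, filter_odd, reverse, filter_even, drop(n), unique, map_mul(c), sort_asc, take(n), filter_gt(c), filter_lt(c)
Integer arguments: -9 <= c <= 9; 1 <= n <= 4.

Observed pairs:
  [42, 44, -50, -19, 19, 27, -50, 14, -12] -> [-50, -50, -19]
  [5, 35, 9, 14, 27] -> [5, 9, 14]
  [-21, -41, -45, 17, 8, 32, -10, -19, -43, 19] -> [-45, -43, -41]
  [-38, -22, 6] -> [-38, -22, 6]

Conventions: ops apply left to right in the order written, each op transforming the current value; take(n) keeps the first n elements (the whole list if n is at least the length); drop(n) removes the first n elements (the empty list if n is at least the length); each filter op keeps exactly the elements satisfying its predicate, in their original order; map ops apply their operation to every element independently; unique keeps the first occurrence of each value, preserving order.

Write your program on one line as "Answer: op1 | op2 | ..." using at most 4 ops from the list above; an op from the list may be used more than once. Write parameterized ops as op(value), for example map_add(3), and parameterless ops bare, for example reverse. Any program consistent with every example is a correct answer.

sort_desc | reverse | take(3)

Check, running the answer program on each example:
  [42, 44, -50, -19, 19, 27, -50, 14, -12] -> [44, 42, 27, 19, 14, -12, -19, -50, -50] -> [-50, -50, -19, -12, 14, 19, 27, 42, 44] -> [-50, -50, -19]
  [5, 35, 9, 14, 27] -> [35, 27, 14, 9, 5] -> [5, 9, 14, 27, 35] -> [5, 9, 14]
  [-21, -41, -45, 17, 8, 32, -10, -19, -43, 19] -> [32, 19, 17, 8, -10, -19, -21, -41, -43, -45] -> [-45, -43, -41, -21, -19, -10, 8, 17, 19, 32] -> [-45, -43, -41]
  [-38, -22, 6] -> [6, -22, -38] -> [-38, -22, 6] -> [-38, -22, 6]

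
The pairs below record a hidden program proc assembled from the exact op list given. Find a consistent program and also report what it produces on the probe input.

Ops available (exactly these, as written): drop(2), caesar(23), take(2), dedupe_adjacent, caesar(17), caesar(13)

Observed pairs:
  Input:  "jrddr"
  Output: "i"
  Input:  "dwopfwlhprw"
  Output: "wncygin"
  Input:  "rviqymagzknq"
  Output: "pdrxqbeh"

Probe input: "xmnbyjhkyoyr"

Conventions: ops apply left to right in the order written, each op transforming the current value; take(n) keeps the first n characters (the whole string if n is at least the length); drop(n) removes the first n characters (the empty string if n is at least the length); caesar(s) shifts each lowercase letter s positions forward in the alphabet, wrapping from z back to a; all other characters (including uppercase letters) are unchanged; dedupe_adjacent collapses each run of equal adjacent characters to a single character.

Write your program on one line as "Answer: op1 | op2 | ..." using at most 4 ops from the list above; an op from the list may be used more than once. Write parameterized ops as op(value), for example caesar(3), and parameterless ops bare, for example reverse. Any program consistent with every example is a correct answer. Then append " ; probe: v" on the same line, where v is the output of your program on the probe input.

drop(2) | caesar(17) | drop(2) ; probe: "paybpfpi"

Check, running the answer program on each example:
  "jrddr" -> "ddr" -> "uui" -> "i"
  "dwopfwlhprw" -> "opfwlhprw" -> "fgwncygin" -> "wncygin"
  "rviqymagzknq" -> "iqymagzknq" -> "zhpdrxqbeh" -> "pdrxqbeh"
  probe: "xmnbyjhkyoyr" -> "nbyjhkyoyr" -> "espaybpfpi" -> "paybpfpi"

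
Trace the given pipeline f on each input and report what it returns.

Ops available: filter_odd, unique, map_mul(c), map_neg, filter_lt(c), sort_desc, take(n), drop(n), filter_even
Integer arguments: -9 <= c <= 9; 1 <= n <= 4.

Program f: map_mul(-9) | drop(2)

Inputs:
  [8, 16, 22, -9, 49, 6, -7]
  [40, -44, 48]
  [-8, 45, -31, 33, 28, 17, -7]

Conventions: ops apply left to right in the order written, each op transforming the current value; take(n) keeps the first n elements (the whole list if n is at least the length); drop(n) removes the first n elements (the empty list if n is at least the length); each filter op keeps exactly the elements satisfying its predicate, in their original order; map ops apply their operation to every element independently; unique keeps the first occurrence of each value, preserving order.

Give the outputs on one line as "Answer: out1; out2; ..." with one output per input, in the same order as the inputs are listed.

Execution, op by op:
  [8, 16, 22, -9, 49, 6, -7] -> [-72, -144, -198, 81, -441, -54, 63] -> [-198, 81, -441, -54, 63]
  [40, -44, 48] -> [-360, 396, -432] -> [-432]
  [-8, 45, -31, 33, 28, 17, -7] -> [72, -405, 279, -297, -252, -153, 63] -> [279, -297, -252, -153, 63]

[-198, 81, -441, -54, 63]; [-432]; [279, -297, -252, -153, 63]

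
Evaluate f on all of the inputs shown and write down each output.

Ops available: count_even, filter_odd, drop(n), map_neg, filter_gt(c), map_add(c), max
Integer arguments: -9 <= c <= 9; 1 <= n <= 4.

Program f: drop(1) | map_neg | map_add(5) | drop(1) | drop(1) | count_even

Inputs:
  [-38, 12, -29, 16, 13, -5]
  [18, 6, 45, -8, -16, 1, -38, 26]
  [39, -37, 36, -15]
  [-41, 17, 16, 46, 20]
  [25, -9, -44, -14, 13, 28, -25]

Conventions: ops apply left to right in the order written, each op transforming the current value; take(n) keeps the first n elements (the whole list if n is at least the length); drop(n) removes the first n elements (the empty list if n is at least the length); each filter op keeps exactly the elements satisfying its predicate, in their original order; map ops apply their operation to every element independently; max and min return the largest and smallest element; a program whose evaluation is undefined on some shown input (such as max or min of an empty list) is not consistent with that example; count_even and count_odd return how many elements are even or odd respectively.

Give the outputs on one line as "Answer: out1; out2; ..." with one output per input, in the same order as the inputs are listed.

Execution, op by op:
  [-38, 12, -29, 16, 13, -5] -> [12, -29, 16, 13, -5] -> [-12, 29, -16, -13, 5] -> [-7, 34, -11, -8, 10] -> [34, -11, -8, 10] -> [-11, -8, 10] -> 2
  [18, 6, 45, -8, -16, 1, -38, 26] -> [6, 45, -8, -16, 1, -38, 26] -> [-6, -45, 8, 16, -1, 38, -26] -> [-1, -40, 13, 21, 4, 43, -21] -> [-40, 13, 21, 4, 43, -21] -> [13, 21, 4, 43, -21] -> 1
  [39, -37, 36, -15] -> [-37, 36, -15] -> [37, -36, 15] -> [42, -31, 20] -> [-31, 20] -> [20] -> 1
  [-41, 17, 16, 46, 20] -> [17, 16, 46, 20] -> [-17, -16, -46, -20] -> [-12, -11, -41, -15] -> [-11, -41, -15] -> [-41, -15] -> 0
  [25, -9, -44, -14, 13, 28, -25] -> [-9, -44, -14, 13, 28, -25] -> [9, 44, 14, -13, -28, 25] -> [14, 49, 19, -8, -23, 30] -> [49, 19, -8, -23, 30] -> [19, -8, -23, 30] -> 2

2; 1; 1; 0; 2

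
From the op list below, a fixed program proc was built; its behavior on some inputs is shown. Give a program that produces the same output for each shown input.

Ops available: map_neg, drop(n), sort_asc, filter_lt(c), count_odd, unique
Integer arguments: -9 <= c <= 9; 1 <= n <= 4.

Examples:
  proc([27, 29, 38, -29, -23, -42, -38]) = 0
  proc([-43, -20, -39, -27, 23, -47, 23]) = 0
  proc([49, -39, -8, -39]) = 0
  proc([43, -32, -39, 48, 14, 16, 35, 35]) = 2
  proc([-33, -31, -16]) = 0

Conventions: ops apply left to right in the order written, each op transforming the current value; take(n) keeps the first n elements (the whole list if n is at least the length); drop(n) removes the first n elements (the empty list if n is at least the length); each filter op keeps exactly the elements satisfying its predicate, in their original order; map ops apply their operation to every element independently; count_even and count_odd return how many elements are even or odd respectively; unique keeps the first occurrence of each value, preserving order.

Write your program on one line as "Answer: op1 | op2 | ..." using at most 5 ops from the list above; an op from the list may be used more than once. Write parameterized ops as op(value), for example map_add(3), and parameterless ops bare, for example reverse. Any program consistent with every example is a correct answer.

map_neg | filter_lt(-6) | drop(2) | count_odd

Check, running the answer program on each example:
  [27, 29, 38, -29, -23, -42, -38] -> [-27, -29, -38, 29, 23, 42, 38] -> [-27, -29, -38] -> [-38] -> 0
  [-43, -20, -39, -27, 23, -47, 23] -> [43, 20, 39, 27, -23, 47, -23] -> [-23, -23] -> [] -> 0
  [49, -39, -8, -39] -> [-49, 39, 8, 39] -> [-49] -> [] -> 0
  [43, -32, -39, 48, 14, 16, 35, 35] -> [-43, 32, 39, -48, -14, -16, -35, -35] -> [-43, -48, -14, -16, -35, -35] -> [-14, -16, -35, -35] -> 2
  [-33, -31, -16] -> [33, 31, 16] -> [] -> [] -> 0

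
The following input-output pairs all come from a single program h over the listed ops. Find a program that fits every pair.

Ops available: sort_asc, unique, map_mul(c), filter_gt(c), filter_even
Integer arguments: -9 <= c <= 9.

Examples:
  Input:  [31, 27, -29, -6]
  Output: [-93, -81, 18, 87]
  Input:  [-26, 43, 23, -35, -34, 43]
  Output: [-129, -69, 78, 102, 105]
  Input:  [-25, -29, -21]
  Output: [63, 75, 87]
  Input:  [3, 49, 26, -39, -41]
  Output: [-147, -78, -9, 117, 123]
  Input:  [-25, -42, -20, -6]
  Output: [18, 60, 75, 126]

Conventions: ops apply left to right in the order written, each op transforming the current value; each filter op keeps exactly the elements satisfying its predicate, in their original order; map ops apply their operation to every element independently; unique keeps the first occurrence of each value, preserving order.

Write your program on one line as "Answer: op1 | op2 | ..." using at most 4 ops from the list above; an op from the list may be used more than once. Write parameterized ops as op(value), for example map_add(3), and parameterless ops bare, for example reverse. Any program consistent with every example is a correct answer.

unique | map_mul(-3) | sort_asc

Check, running the answer program on each example:
  [31, 27, -29, -6] -> [31, 27, -29, -6] -> [-93, -81, 87, 18] -> [-93, -81, 18, 87]
  [-26, 43, 23, -35, -34, 43] -> [-26, 43, 23, -35, -34] -> [78, -129, -69, 105, 102] -> [-129, -69, 78, 102, 105]
  [-25, -29, -21] -> [-25, -29, -21] -> [75, 87, 63] -> [63, 75, 87]
  [3, 49, 26, -39, -41] -> [3, 49, 26, -39, -41] -> [-9, -147, -78, 117, 123] -> [-147, -78, -9, 117, 123]
  [-25, -42, -20, -6] -> [-25, -42, -20, -6] -> [75, 126, 60, 18] -> [18, 60, 75, 126]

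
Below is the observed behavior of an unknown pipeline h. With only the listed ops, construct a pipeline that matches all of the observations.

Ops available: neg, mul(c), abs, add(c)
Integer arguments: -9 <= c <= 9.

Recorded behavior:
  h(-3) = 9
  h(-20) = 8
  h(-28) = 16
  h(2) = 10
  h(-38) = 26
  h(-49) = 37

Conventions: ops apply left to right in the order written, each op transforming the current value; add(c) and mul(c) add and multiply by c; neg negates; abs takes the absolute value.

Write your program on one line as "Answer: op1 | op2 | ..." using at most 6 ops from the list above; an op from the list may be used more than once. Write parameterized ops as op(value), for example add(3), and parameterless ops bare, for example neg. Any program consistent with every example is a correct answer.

abs | neg | add(8) | add(4) | abs

Check, running the answer program on each example:
  -3 -> 3 -> -3 -> 5 -> 9 -> 9
  -20 -> 20 -> -20 -> -12 -> -8 -> 8
  -28 -> 28 -> -28 -> -20 -> -16 -> 16
  2 -> 2 -> -2 -> 6 -> 10 -> 10
  -38 -> 38 -> -38 -> -30 -> -26 -> 26
  -49 -> 49 -> -49 -> -41 -> -37 -> 37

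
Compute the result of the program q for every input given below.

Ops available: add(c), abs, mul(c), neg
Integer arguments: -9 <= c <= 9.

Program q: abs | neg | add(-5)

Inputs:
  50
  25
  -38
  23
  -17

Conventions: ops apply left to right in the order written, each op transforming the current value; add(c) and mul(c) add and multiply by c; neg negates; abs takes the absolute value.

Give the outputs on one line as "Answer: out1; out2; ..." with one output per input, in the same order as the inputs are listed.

Execution, op by op:
  50 -> 50 -> -50 -> -55
  25 -> 25 -> -25 -> -30
  -38 -> 38 -> -38 -> -43
  23 -> 23 -> -23 -> -28
  -17 -> 17 -> -17 -> -22

-55; -30; -43; -28; -22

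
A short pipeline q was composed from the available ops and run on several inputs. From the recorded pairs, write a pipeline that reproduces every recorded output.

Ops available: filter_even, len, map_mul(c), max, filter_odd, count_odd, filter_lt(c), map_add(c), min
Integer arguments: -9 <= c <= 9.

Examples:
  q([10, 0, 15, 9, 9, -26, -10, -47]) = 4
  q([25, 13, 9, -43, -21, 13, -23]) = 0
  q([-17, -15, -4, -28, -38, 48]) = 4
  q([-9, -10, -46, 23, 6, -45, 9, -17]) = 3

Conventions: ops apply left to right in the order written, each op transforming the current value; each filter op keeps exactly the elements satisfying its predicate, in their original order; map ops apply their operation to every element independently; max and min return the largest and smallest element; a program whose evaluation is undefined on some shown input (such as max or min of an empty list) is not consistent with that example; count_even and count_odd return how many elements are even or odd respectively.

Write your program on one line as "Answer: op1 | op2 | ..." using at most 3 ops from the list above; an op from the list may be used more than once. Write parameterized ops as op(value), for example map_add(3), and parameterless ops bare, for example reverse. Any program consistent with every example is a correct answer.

map_add(-1) | map_add(6) | count_odd

Check, running the answer program on each example:
  [10, 0, 15, 9, 9, -26, -10, -47] -> [9, -1, 14, 8, 8, -27, -11, -48] -> [15, 5, 20, 14, 14, -21, -5, -42] -> 4
  [25, 13, 9, -43, -21, 13, -23] -> [24, 12, 8, -44, -22, 12, -24] -> [30, 18, 14, -38, -16, 18, -18] -> 0
  [-17, -15, -4, -28, -38, 48] -> [-18, -16, -5, -29, -39, 47] -> [-12, -10, 1, -23, -33, 53] -> 4
  [-9, -10, -46, 23, 6, -45, 9, -17] -> [-10, -11, -47, 22, 5, -46, 8, -18] -> [-4, -5, -41, 28, 11, -40, 14, -12] -> 3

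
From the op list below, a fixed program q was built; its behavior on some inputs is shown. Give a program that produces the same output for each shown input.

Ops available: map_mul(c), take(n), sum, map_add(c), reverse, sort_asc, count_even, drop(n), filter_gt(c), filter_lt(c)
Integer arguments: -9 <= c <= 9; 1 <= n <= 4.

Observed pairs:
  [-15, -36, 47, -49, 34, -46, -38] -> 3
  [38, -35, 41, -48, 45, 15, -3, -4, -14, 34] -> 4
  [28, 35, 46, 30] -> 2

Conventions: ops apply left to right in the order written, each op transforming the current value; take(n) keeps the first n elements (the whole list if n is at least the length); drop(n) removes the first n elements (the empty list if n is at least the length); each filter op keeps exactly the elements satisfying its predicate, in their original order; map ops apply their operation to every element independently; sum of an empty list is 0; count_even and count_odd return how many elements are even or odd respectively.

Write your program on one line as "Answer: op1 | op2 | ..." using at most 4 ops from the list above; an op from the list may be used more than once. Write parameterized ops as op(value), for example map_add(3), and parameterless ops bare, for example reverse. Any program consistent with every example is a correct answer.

drop(2) | reverse | count_even

Check, running the answer program on each example:
  [-15, -36, 47, -49, 34, -46, -38] -> [47, -49, 34, -46, -38] -> [-38, -46, 34, -49, 47] -> 3
  [38, -35, 41, -48, 45, 15, -3, -4, -14, 34] -> [41, -48, 45, 15, -3, -4, -14, 34] -> [34, -14, -4, -3, 15, 45, -48, 41] -> 4
  [28, 35, 46, 30] -> [46, 30] -> [30, 46] -> 2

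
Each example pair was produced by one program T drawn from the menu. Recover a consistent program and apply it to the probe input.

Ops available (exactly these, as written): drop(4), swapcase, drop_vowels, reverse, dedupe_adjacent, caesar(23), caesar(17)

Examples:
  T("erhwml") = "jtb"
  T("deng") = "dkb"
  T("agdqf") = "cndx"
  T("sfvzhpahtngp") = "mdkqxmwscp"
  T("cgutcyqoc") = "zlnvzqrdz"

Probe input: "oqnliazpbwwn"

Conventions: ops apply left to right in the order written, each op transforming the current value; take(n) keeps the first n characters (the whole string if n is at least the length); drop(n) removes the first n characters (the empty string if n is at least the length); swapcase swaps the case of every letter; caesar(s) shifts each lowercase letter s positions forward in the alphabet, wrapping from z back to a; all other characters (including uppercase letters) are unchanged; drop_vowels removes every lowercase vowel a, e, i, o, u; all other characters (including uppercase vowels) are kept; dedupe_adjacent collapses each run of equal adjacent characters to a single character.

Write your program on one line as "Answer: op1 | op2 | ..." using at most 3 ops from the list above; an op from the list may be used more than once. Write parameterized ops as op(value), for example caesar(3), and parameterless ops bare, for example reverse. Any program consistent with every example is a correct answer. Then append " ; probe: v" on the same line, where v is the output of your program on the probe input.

caesar(23) | reverse | drop_vowels ; probe: "kttymwxfknl"

Check, running the answer program on each example:
  "erhwml" -> "boetji" -> "ijteob" -> "jtb"
  "deng" -> "abkd" -> "dkba" -> "dkb"
  "agdqf" -> "xdanc" -> "cnadx" -> "cndx"
  "sfvzhpahtngp" -> "pcswemxeqkdm" -> "mdkqexmewscp" -> "mdkqxmwscp"
  "cgutcyqoc" -> "zdrqzvnlz" -> "zlnvzqrdz" -> "zlnvzqrdz"
  probe: "oqnliazpbwwn" -> "lnkifxwmyttk" -> "kttymwxfiknl" -> "kttymwxfknl"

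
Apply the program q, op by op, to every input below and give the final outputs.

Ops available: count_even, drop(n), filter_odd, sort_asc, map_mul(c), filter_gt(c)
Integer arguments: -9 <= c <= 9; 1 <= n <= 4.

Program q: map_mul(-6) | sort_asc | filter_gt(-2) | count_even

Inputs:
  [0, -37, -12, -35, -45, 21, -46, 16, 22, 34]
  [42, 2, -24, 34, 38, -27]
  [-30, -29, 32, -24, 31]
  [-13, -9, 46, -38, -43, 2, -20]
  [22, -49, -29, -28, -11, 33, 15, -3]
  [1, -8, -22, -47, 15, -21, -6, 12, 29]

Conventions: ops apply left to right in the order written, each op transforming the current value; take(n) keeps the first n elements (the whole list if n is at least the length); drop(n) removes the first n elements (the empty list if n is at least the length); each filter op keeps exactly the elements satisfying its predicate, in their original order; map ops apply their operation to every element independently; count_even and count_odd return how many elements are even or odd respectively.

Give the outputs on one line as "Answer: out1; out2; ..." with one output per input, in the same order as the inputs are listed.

6; 2; 3; 5; 5; 5

Execution, op by op:
  [0, -37, -12, -35, -45, 21, -46, 16, 22, 34] -> [0, 222, 72, 210, 270, -126, 276, -96, -132, -204] -> [-204, -132, -126, -96, 0, 72, 210, 222, 270, 276] -> [0, 72, 210, 222, 270, 276] -> 6
  [42, 2, -24, 34, 38, -27] -> [-252, -12, 144, -204, -228, 162] -> [-252, -228, -204, -12, 144, 162] -> [144, 162] -> 2
  [-30, -29, 32, -24, 31] -> [180, 174, -192, 144, -186] -> [-192, -186, 144, 174, 180] -> [144, 174, 180] -> 3
  [-13, -9, 46, -38, -43, 2, -20] -> [78, 54, -276, 228, 258, -12, 120] -> [-276, -12, 54, 78, 120, 228, 258] -> [54, 78, 120, 228, 258] -> 5
  [22, -49, -29, -28, -11, 33, 15, -3] -> [-132, 294, 174, 168, 66, -198, -90, 18] -> [-198, -132, -90, 18, 66, 168, 174, 294] -> [18, 66, 168, 174, 294] -> 5
  [1, -8, -22, -47, 15, -21, -6, 12, 29] -> [-6, 48, 132, 282, -90, 126, 36, -72, -174] -> [-174, -90, -72, -6, 36, 48, 126, 132, 282] -> [36, 48, 126, 132, 282] -> 5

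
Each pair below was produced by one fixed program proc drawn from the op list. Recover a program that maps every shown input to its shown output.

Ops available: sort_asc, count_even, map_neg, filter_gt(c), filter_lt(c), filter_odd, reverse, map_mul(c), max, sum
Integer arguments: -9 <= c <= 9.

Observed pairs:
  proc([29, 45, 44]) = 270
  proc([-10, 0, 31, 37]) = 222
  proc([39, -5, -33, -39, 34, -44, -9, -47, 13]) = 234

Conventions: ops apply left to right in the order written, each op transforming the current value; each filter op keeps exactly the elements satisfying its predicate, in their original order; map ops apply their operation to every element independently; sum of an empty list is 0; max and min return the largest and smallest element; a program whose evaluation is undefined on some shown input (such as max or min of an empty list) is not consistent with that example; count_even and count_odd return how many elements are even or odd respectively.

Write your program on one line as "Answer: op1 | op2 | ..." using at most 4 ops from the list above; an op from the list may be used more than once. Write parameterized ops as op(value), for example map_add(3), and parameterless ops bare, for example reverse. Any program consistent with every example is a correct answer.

map_mul(6) | filter_gt(-6) | max

Check, running the answer program on each example:
  [29, 45, 44] -> [174, 270, 264] -> [174, 270, 264] -> 270
  [-10, 0, 31, 37] -> [-60, 0, 186, 222] -> [0, 186, 222] -> 222
  [39, -5, -33, -39, 34, -44, -9, -47, 13] -> [234, -30, -198, -234, 204, -264, -54, -282, 78] -> [234, 204, 78] -> 234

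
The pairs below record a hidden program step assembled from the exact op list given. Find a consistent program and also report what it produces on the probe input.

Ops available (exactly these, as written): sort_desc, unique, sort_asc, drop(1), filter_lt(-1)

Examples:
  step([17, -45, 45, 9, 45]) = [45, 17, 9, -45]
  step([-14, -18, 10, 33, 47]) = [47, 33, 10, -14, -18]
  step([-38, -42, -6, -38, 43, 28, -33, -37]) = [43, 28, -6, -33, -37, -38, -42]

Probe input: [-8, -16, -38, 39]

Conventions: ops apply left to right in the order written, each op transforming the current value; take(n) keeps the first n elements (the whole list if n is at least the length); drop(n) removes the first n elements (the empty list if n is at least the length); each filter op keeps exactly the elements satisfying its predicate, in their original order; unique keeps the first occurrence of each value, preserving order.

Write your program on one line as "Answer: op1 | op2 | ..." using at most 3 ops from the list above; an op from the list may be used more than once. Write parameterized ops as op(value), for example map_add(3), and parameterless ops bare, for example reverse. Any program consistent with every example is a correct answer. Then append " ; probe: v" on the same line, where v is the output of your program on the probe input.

sort_asc | sort_desc | unique ; probe: [39, -8, -16, -38]

Check, running the answer program on each example:
  [17, -45, 45, 9, 45] -> [-45, 9, 17, 45, 45] -> [45, 45, 17, 9, -45] -> [45, 17, 9, -45]
  [-14, -18, 10, 33, 47] -> [-18, -14, 10, 33, 47] -> [47, 33, 10, -14, -18] -> [47, 33, 10, -14, -18]
  [-38, -42, -6, -38, 43, 28, -33, -37] -> [-42, -38, -38, -37, -33, -6, 28, 43] -> [43, 28, -6, -33, -37, -38, -38, -42] -> [43, 28, -6, -33, -37, -38, -42]
  probe: [-8, -16, -38, 39] -> [-38, -16, -8, 39] -> [39, -8, -16, -38] -> [39, -8, -16, -38]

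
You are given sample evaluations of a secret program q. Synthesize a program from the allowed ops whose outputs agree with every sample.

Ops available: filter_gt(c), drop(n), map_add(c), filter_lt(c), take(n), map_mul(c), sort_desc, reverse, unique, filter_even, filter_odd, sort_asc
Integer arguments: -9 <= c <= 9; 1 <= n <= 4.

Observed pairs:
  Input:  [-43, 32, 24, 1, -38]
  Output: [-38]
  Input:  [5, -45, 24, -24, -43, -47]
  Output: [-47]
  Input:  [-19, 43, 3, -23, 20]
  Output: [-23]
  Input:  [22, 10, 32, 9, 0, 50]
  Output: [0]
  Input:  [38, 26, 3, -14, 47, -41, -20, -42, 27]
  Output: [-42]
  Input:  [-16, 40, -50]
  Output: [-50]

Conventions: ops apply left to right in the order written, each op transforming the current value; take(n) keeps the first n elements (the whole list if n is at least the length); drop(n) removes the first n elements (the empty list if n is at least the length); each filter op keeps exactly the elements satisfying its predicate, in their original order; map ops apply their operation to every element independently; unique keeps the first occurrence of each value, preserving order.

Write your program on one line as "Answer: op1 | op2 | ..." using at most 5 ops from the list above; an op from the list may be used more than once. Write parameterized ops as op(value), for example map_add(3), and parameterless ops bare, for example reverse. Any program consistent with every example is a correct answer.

drop(1) | sort_asc | filter_lt(8) | take(1)

Check, running the answer program on each example:
  [-43, 32, 24, 1, -38] -> [32, 24, 1, -38] -> [-38, 1, 24, 32] -> [-38, 1] -> [-38]
  [5, -45, 24, -24, -43, -47] -> [-45, 24, -24, -43, -47] -> [-47, -45, -43, -24, 24] -> [-47, -45, -43, -24] -> [-47]
  [-19, 43, 3, -23, 20] -> [43, 3, -23, 20] -> [-23, 3, 20, 43] -> [-23, 3] -> [-23]
  [22, 10, 32, 9, 0, 50] -> [10, 32, 9, 0, 50] -> [0, 9, 10, 32, 50] -> [0] -> [0]
  [38, 26, 3, -14, 47, -41, -20, -42, 27] -> [26, 3, -14, 47, -41, -20, -42, 27] -> [-42, -41, -20, -14, 3, 26, 27, 47] -> [-42, -41, -20, -14, 3] -> [-42]
  [-16, 40, -50] -> [40, -50] -> [-50, 40] -> [-50] -> [-50]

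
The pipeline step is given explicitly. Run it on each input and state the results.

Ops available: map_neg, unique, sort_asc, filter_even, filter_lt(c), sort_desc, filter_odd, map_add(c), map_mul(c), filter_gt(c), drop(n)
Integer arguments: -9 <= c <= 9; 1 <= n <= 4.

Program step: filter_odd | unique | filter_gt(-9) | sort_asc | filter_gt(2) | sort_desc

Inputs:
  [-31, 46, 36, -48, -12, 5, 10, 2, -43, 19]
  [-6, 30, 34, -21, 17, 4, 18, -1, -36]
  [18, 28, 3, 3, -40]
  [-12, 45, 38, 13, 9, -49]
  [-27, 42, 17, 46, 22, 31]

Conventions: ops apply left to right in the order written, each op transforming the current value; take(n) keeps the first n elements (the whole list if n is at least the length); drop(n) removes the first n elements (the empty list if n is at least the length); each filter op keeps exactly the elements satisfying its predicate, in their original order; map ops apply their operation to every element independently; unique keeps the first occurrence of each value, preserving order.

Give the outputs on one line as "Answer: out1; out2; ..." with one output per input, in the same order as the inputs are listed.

Execution, op by op:
  [-31, 46, 36, -48, -12, 5, 10, 2, -43, 19] -> [-31, 5, -43, 19] -> [-31, 5, -43, 19] -> [5, 19] -> [5, 19] -> [5, 19] -> [19, 5]
  [-6, 30, 34, -21, 17, 4, 18, -1, -36] -> [-21, 17, -1] -> [-21, 17, -1] -> [17, -1] -> [-1, 17] -> [17] -> [17]
  [18, 28, 3, 3, -40] -> [3, 3] -> [3] -> [3] -> [3] -> [3] -> [3]
  [-12, 45, 38, 13, 9, -49] -> [45, 13, 9, -49] -> [45, 13, 9, -49] -> [45, 13, 9] -> [9, 13, 45] -> [9, 13, 45] -> [45, 13, 9]
  [-27, 42, 17, 46, 22, 31] -> [-27, 17, 31] -> [-27, 17, 31] -> [17, 31] -> [17, 31] -> [17, 31] -> [31, 17]

[19, 5]; [17]; [3]; [45, 13, 9]; [31, 17]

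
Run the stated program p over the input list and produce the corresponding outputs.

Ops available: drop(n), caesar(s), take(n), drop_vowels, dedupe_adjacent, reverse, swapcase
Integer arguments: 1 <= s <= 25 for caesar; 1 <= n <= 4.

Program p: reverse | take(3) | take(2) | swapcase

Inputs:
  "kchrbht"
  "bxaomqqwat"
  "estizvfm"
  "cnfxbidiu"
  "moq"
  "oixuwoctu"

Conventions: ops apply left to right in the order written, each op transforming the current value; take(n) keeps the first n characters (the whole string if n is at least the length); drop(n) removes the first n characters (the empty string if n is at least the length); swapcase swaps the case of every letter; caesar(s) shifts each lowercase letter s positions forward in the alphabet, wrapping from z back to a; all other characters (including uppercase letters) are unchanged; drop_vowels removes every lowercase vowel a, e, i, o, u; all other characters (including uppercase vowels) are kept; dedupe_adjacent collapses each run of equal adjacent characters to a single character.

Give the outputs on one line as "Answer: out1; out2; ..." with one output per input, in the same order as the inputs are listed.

Execution, op by op:
  "kchrbht" -> "thbrhck" -> "thb" -> "th" -> "TH"
  "bxaomqqwat" -> "tawqqmoaxb" -> "taw" -> "ta" -> "TA"
  "estizvfm" -> "mfvzitse" -> "mfv" -> "mf" -> "MF"
  "cnfxbidiu" -> "uidibxfnc" -> "uid" -> "ui" -> "UI"
  "moq" -> "qom" -> "qom" -> "qo" -> "QO"
  "oixuwoctu" -> "utcowuxio" -> "utc" -> "ut" -> "UT"

"TH"; "TA"; "MF"; "UI"; "QO"; "UT"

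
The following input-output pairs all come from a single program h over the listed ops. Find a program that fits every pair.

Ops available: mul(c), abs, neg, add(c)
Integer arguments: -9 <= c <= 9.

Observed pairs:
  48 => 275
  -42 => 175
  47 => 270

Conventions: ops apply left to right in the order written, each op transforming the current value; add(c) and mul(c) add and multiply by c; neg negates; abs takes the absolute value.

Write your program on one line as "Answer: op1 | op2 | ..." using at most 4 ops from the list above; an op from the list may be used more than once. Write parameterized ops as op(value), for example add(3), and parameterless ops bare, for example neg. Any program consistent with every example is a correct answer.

add(7) | mul(-5) | abs

Check, running the answer program on each example:
  48 -> 55 -> -275 -> 275
  -42 -> -35 -> 175 -> 175
  47 -> 54 -> -270 -> 270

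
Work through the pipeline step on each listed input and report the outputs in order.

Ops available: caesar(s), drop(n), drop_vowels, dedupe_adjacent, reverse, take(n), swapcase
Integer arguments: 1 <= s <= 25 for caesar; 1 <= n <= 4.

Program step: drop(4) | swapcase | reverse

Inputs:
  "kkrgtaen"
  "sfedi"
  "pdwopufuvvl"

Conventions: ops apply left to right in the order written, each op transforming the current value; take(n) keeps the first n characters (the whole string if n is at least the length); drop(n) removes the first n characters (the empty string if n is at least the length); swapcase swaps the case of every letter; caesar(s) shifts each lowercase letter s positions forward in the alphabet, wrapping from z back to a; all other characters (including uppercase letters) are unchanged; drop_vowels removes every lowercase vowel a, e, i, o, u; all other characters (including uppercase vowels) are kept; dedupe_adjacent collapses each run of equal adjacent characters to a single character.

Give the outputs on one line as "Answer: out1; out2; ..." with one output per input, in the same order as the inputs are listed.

"NEAT"; "I"; "LVVUFUP"

Execution, op by op:
  "kkrgtaen" -> "taen" -> "TAEN" -> "NEAT"
  "sfedi" -> "i" -> "I" -> "I"
  "pdwopufuvvl" -> "pufuvvl" -> "PUFUVVL" -> "LVVUFUP"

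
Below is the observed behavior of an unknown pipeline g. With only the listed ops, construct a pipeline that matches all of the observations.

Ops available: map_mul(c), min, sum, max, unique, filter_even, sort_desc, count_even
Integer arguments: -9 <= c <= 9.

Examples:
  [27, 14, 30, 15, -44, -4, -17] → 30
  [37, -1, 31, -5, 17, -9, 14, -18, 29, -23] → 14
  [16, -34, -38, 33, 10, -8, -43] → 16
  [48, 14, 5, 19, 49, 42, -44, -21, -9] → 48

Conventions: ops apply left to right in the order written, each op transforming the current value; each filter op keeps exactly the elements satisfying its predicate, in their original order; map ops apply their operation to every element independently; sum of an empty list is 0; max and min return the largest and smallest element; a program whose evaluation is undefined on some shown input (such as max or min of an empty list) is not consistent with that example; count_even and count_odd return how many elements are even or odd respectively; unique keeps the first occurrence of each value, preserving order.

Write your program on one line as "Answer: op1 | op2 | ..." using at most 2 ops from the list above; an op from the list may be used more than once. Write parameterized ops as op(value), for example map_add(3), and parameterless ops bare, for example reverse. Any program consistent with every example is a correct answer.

filter_even | max

Check, running the answer program on each example:
  [27, 14, 30, 15, -44, -4, -17] -> [14, 30, -44, -4] -> 30
  [37, -1, 31, -5, 17, -9, 14, -18, 29, -23] -> [14, -18] -> 14
  [16, -34, -38, 33, 10, -8, -43] -> [16, -34, -38, 10, -8] -> 16
  [48, 14, 5, 19, 49, 42, -44, -21, -9] -> [48, 14, 42, -44] -> 48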